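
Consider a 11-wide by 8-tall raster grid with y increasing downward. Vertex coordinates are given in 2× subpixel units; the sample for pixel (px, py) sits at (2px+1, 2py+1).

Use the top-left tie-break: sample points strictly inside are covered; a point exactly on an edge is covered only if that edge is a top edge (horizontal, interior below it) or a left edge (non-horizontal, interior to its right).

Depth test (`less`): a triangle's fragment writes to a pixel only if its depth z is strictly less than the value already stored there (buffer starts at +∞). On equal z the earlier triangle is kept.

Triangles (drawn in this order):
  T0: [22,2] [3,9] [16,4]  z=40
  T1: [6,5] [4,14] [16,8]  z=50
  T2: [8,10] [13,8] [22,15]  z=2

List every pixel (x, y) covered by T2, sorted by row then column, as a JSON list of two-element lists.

T0:
  2·area = 4
  edge (22, 2)→(3, 9): d=(-19,7) right/bottom  bias=-1
  edge (3, 9)→(16, 4): d=(13,-5) top-left  bias=+0
  edge (16, 4)→(22, 2): d=(6,-2) top-left  bias=+0
    (9,1)@(19, 3): e=[2,2,0] → #  [on edge]
    (10,1)@(21, 3): e=[-12,12,4] → ·
    (6,2)@(13, 5): e=[6,-2,0] → ·  [on edge]
    (9,2)@(19, 5): e=[-36,28,12] → ·
    (3,3)@(7, 7): e=[10,-6,0] → ·  [on edge]
    (0,4)@(1, 9): e=[14,-10,0] → ·  [on edge]
    (1,4)@(3, 9): e=[0,0,4] → ·  [on edge]
  covered (1 px):
    · · · · · · · · · · ·
    · · · · · · · · · # ·
    · · · · · · · · · · ·
    · · · · · · · · · · ·
    · · · · · · · · · · ·
    · · · · · · · · · · ·
    · · · · · · · · · · ·
    · · · · · · · · · · ·
T1:
  2·area = 96  (B↔C swapped to make it positive)
  edge (6, 5)→(16, 8): d=(10,3) right/bottom  bias=-1
  edge (16, 8)→(4, 14): d=(-12,6) right/bottom  bias=-1
  edge (4, 14)→(6, 5): d=(2,-9) top-left  bias=+0
    (3,3)@(7, 7): e=[17,66,13] → #
    (4,3)@(9, 7): e=[11,54,31] → #
    (5,3)@(11, 7): e=[5,42,49] → #
    (6,3)@(13, 7): e=[-1,30,67] → ·
    (3,4)@(7, 9): e=[37,42,17] → #
    (6,4)@(13, 9): e=[19,6,71] → #
    (7,4)@(15, 9): e=[13,-6,89] → ·
    (2,5)@(5, 11): e=[63,30,3] → #
    (5,5)@(11, 11): e=[45,-6,57] → ·
    (6,5)@(13, 11): e=[39,-18,75] → ·
    (2,6)@(5, 13): e=[83,6,7] → #
    (3,6)@(7, 13): e=[77,-6,25] → ·
  covered (11 px):
    · · · · · · · · · · ·
    · · · · · · · · · · ·
    · · · · · · · · · · ·
    · · · # # # · · · · ·
    · · · # # # # · · · ·
    · · # # # · · · · · ·
    · · # · · · · · · · ·
    · · · · · · · · · · ·
T2:
  2·area = 53
  edge (8, 10)→(13, 8): d=(5,-2) top-left  bias=+0
  edge (13, 8)→(22, 15): d=(9,7) right/bottom  bias=-1
  edge (22, 15)→(8, 10): d=(-14,-5) top-left  bias=+0
    (5,4)@(11, 9): e=[1,23,29] → #
    (6,4)@(13, 9): e=[5,9,39] → #
    (7,4)@(15, 9): e=[9,-5,49] → ·
    (5,5)@(11, 11): e=[11,41,1] → #
    (7,5)@(15, 11): e=[19,13,21] → #
    (8,5)@(17, 11): e=[23,-1,31] → ·
    (5,6)@(11, 13): e=[21,59,-27] → ·
    (6,6)@(13, 13): e=[25,45,-17] → ·
    (7,6)@(15, 13): e=[29,31,-7] → ·
    (8,6)@(17, 13): e=[33,17,3] → #
    (9,6)@(19, 13): e=[37,3,13] → #
    (10,6)@(21, 13): e=[41,-11,23] → ·
  covered (7 px):
    · · · · · · · · · · ·
    · · · · · · · · · · ·
    · · · · · · · · · · ·
    · · · · · · · · · · ·
    · · · · · # # · · · ·
    · · · · · # # # · · ·
    · · · · · · · · # # ·
    · · · · · · · · · · ·

Final: [[5,4],[6,4],[5,5],[6,5],[7,5],[8,6],[9,6]]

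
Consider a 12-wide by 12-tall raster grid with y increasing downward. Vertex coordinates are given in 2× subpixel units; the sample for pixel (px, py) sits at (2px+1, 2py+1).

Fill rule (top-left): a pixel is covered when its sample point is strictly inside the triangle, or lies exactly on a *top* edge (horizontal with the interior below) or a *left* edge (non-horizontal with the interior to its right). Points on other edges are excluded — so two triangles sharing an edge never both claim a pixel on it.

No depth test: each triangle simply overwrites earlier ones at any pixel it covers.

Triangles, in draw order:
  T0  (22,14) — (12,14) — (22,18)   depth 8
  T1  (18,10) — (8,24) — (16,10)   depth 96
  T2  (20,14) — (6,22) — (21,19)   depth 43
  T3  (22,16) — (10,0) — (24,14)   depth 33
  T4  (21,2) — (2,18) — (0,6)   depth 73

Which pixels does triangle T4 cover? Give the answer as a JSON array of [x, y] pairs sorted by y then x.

T0:
  2·area = 40  (B↔C swapped to make it positive)
  edge (22, 14)→(22, 18): d=(0,4) right/bottom  bias=-1
  edge (22, 18)→(12, 14): d=(-10,-4) top-left  bias=+0
  edge (12, 14)→(22, 14): d=(10,0) top-left  bias=+0
    (7,7)@(15, 15): e=[28,2,10] → #
    (8,7)@(17, 15): e=[20,10,10] → #
    (9,7)@(19, 15): e=[12,18,10] → #
    (10,7)@(21, 15): e=[4,26,10] → #
    (11,7)@(23, 15): e=[-4,34,10] → ·
    (7,8)@(15, 17): e=[28,-18,30] → ·
    (8,8)@(17, 17): e=[20,-10,30] → ·
    (9,8)@(19, 17): e=[12,-2,30] → ·
    (10,8)@(21, 17): e=[4,6,30] → #
    (11,8)@(23, 17): e=[-4,14,30] → ·
    (10,9)@(21, 19): e=[4,-14,50] → ·
  covered (5 px):
    · · · · · · · · · · · ·
    · · · · · · · · · · · ·
    · · · · · · · · · · · ·
    · · · · · · · · · · · ·
    · · · · · · · · · · · ·
    · · · · · · · · · · · ·
    · · · · · · · · · · · ·
    · · · · · · · # # # # ·
    · · · · · · · · · · # ·
    · · · · · · · · · · · ·
    · · · · · · · · · · · ·
    · · · · · · · · · · · ·
T1:
  2·area = 28
  edge (18, 10)→(8, 24): d=(-10,14) right/bottom  bias=-1
  edge (8, 24)→(16, 10): d=(8,-14) top-left  bias=+0
  edge (16, 10)→(18, 10): d=(2,0) top-left  bias=+0
    (11,1)@(23, 3): e=[0,42,-14] → ·  [on edge]
    (8,5)@(17, 11): e=[4,22,2] → #
    (9,5)@(19, 11): e=[-24,50,2] → ·
    (7,6)@(15, 13): e=[12,10,6] → #
    (8,6)@(17, 13): e=[-16,38,6] → ·
    (7,7)@(15, 15): e=[-8,26,10] → ·
    (6,8)@(13, 17): e=[0,14,14] → ·  [on edge]
    (5,9)@(11, 19): e=[8,2,18] → #
    (6,9)@(13, 19): e=[-20,30,18] → ·
    (5,10)@(11, 21): e=[-12,18,22] → ·
  covered (3 px):
    · · · · · · · · · · · ·
    · · · · · · · · · · · ·
    · · · · · · · · · · · ·
    · · · · · · · · · · · ·
    · · · · · · · · · · · ·
    · · · · · · · · # · · ·
    · · · · · · · # · · · ·
    · · · · · · · · · · · ·
    · · · · · · · · · · · ·
    · · · · · # · · · · · ·
    · · · · · · · · · · · ·
    · · · · · · · · · · · ·
T2:
  2·area = 78  (B↔C swapped to make it positive)
  edge (20, 14)→(21, 19): d=(1,5) right/bottom  bias=-1
  edge (21, 19)→(6, 22): d=(-15,3) right/bottom  bias=-1
  edge (6, 22)→(20, 14): d=(14,-8) top-left  bias=+0
    (9,4)@(19, 9): e=[0,156,-78] → ·  [on edge]
    (9,7)@(19, 15): e=[6,66,6] → #
    (10,7)@(21, 15): e=[-4,60,22] → ·
    (7,8)@(15, 17): e=[28,48,2] → #
    (8,8)@(17, 17): e=[18,42,18] → #
    (10,8)@(21, 17): e=[-2,30,50] → ·
    (6,9)@(13, 19): e=[40,24,14] → #
    (10,9)@(21, 19): e=[0,0,78] → ·  [on edge]
    (4,10)@(9, 21): e=[62,6,10] → #
    (5,10)@(11, 21): e=[52,0,26] → ·  [on edge]
    (6,10)@(13, 21): e=[42,-6,42] → ·
    (7,10)@(15, 21): e=[32,-12,58] → ·
    (0,11)@(1, 23): e=[104,0,-26] → ·  [on edge]
  covered (9 px):
    · · · · · · · · · · · ·
    · · · · · · · · · · · ·
    · · · · · · · · · · · ·
    · · · · · · · · · · · ·
    · · · · · · · · · · · ·
    · · · · · · · · · · · ·
    · · · · · · · · · · · ·
    · · · · · · · · · # · ·
    · · · · · · · # # # · ·
    · · · · · · # # # # · ·
    · · · · # · · · · · · ·
    · · · · · · · · · · · ·
T3:
  2·area = 56
  edge (22, 16)→(10, 0): d=(-12,-16) top-left  bias=+0
  edge (10, 0)→(24, 14): d=(14,14) right/bottom  bias=-1
  edge (24, 14)→(22, 16): d=(-2,2) right/bottom  bias=-1
    (5,0)@(11, 1): e=[4,0,52] → ·  [on edge]
    (6,1)@(13, 3): e=[12,0,44] → ·  [on edge]
    (7,2)@(15, 5): e=[20,0,36] → ·  [on edge]
    (8,3)@(17, 7): e=[28,0,28] → ·  [on edge]
    (8,4)@(17, 9): e=[4,28,24] → #
    (9,4)@(19, 9): e=[36,0,20] → ·  [on edge]
    (8,5)@(17, 11): e=[-20,56,20] → ·
    (9,5)@(19, 11): e=[12,28,16] → #
    (10,5)@(21, 11): e=[44,0,12] → ·  [on edge]
    (9,6)@(19, 13): e=[-12,56,12] → ·
    (10,6)@(21, 13): e=[20,28,8] → #
    (11,6)@(23, 13): e=[52,0,4] → ·  [on edge]
    (11,7)@(23, 15): e=[28,28,0] → ·  [on edge]
    (10,8)@(21, 17): e=[-28,84,0] → ·  [on edge]
    (9,9)@(19, 19): e=[-84,140,0] → ·  [on edge]
    (8,10)@(17, 21): e=[-140,196,0] → ·  [on edge]
    (7,11)@(15, 23): e=[-196,252,0] → ·  [on edge]
  covered (3 px):
    · · · · · · · · · · · ·
    · · · · · · · · · · · ·
    · · · · · · · · · · · ·
    · · · · · · · · · · · ·
    · · · · · · · · # · · ·
    · · · · · · · · · # · ·
    · · · · · · · · · · # ·
    · · · · · · · · · · · ·
    · · · · · · · · · · · ·
    · · · · · · · · · · · ·
    · · · · · · · · · · · ·
    · · · · · · · · · · · ·
T4:
  2·area = 260
  edge (21, 2)→(2, 18): d=(-19,16) right/bottom  bias=-1
  edge (2, 18)→(0, 6): d=(-2,-12) top-left  bias=+0
  edge (0, 6)→(21, 2): d=(21,-4) top-left  bias=+0
    (8,1)@(17, 3): e=[45,210,5] → #
    (9,1)@(19, 3): e=[13,234,13] → #
    (10,1)@(21, 3): e=[-19,258,21] → ·
    (3,2)@(7, 5): e=[167,86,7] → #
    (4,2)@(9, 5): e=[135,110,15] → #
    (5,2)@(11, 5): e=[103,134,23] → #
    (6,2)@(13, 5): e=[71,158,31] → #
    (7,2)@(15, 5): e=[39,182,39] → #
    (9,2)@(19, 5): e=[-25,230,55] → ·
    (0,3)@(1, 7): e=[225,10,25] → #
    (1,3)@(3, 7): e=[193,34,33] → #
    (2,3)@(5, 7): e=[161,58,41] → #
  covered (33 px):
    · · · · · · · · · · · ·
    · · · · · · · · # # · ·
    · · · # # # # # # · · ·
    # # # # # # # # · · · ·
    # # # # # # · · · · · ·
    # # # # # · · · · · · ·
    · # # # · · · · · · · ·
    · # # · · · · · · · · ·
    · # · · · · · · · · · ·
    · · · · · · · · · · · ·
    · · · · · · · · · · · ·
    · · · · · · · · · · · ·

Result: [[8,1],[9,1],[3,2],[4,2],[5,2],[6,2],[7,2],[8,2],[0,3],[1,3],[2,3],[3,3],[4,3],[5,3],[6,3],[7,3],[0,4],[1,4],[2,4],[3,4],[4,4],[5,4],[0,5],[1,5],[2,5],[3,5],[4,5],[1,6],[2,6],[3,6],[1,7],[2,7],[1,8]]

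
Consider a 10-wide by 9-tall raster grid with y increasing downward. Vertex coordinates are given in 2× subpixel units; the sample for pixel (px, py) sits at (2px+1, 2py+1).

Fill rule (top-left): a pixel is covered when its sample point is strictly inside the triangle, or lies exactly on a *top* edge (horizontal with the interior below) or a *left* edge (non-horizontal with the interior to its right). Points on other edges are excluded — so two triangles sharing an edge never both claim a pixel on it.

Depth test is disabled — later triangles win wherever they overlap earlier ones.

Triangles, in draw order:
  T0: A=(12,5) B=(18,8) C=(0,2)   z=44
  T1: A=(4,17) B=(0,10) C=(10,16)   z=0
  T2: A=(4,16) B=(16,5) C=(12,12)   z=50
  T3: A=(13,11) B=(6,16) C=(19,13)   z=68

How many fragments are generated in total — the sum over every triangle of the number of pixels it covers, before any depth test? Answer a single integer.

T0:
  2·area = 18
  edge (12, 5)→(18, 8): d=(6,3) right/bottom  bias=-1
  edge (18, 8)→(0, 2): d=(-18,-6) top-left  bias=+0
  edge (0, 2)→(12, 5): d=(12,3) right/bottom  bias=-1
    (1,1)@(3, 3): e=[15,0,3] → █  [on edge]
    (2,1)@(5, 3): e=[9,12,-3] → ·
    (1,2)@(3, 5): e=[27,-36,27] → ·
    (4,2)@(9, 5): e=[9,0,9] → █  [on edge]
    (5,2)@(11, 5): e=[3,12,3] → █
    (6,2)@(13, 5): e=[-3,24,-3] → ·
    (4,3)@(9, 7): e=[21,-36,33] → ·
    (5,3)@(11, 7): e=[15,-24,27] → ·
    (7,3)@(15, 7): e=[3,0,15] → █  [on edge]
    (8,3)@(17, 7): e=[-3,12,9] → ·
    (7,4)@(15, 9): e=[15,-36,39] → ·
  covered (4 px):
    · · · · · · · · · ·
    · █ · · · · · · · ·
    · · · · █ █ · · · ·
    · · · · · · · █ · ·
    · · · · · · · · · ·
    · · · · · · · · · ·
    · · · · · · · · · ·
    · · · · · · · · · ·
    · · · · · · · · · ·
T1:
  2·area = 46
  edge (4, 17)→(0, 10): d=(-4,-7) top-left  bias=+0
  edge (0, 10)→(10, 16): d=(10,6) right/bottom  bias=-1
  edge (10, 16)→(4, 17): d=(-6,1) right/bottom  bias=-1
    (0,5)@(1, 11): e=[3,4,39] → █
    (1,5)@(3, 11): e=[17,-8,37] → ·
    (0,6)@(1, 13): e=[-5,24,27] → ·
    (1,6)@(3, 13): e=[9,12,25] → █
    (2,6)@(5, 13): e=[23,0,23] → ·  [on edge]
    (1,7)@(3, 15): e=[1,32,13] → █
    (2,7)@(5, 15): e=[15,20,11] → █
    (3,7)@(7, 15): e=[29,8,9] → █
    (4,7)@(9, 15): e=[43,-4,7] → ·
    (1,8)@(3, 17): e=[-7,52,1] → ·
    (2,8)@(5, 17): e=[7,40,-1] → ·
    (3,8)@(7, 17): e=[21,28,-3] → ·
  covered (5 px):
    · · · · · · · · · ·
    · · · · · · · · · ·
    · · · · · · · · · ·
    · · · · · · · · · ·
    · · · · · · · · · ·
    █ · · · · · · · · ·
    · █ · · · · · · · ·
    · █ █ █ · · · · · ·
    · · · · · · · · · ·
T2:
  2·area = 40
  edge (4, 16)→(16, 5): d=(12,-11) top-left  bias=+0
  edge (16, 5)→(12, 12): d=(-4,7) right/bottom  bias=-1
  edge (12, 12)→(4, 16): d=(-8,4) right/bottom  bias=-1
    (6,4)@(13, 9): e=[15,5,20] → █
    (7,4)@(15, 9): e=[37,-9,12] → ·
    (5,5)@(11, 11): e=[17,11,12] → █
    (6,5)@(13, 11): e=[39,-3,4] → ·
    (4,6)@(9, 13): e=[19,17,4] → █
    (5,6)@(11, 13): e=[41,3,-4] → ·
    (4,7)@(9, 15): e=[43,9,-12] → ·
  covered (3 px):
    · · · · · · · · · ·
    · · · · · · · · · ·
    · · · · · · · · · ·
    · · · · · · · · · ·
    · · · · · · █ · · ·
    · · · · · █ · · · ·
    · · · · █ · · · · ·
    · · · · · · · · · ·
    · · · · · · · · · ·
T3:
  2·area = 44  (B↔C swapped to make it positive)
  edge (13, 11)→(19, 13): d=(6,2) right/bottom  bias=-1
  edge (19, 13)→(6, 16): d=(-13,3) right/bottom  bias=-1
  edge (6, 16)→(13, 11): d=(7,-5) top-left  bias=+0
    (0,3)@(1, 7): e=[0,132,-88] → ·  [on edge]
    (3,4)@(7, 9): e=[0,88,-44] → ·  [on edge]
    (6,5)@(13, 11): e=[0,44,0] → ·  [on edge]
    (5,6)@(11, 13): e=[16,24,4] → █
    (6,6)@(13, 13): e=[12,18,14] → █
    (7,6)@(15, 13): e=[8,12,24] → █
    (8,6)@(17, 13): e=[4,6,34] → █
    (9,6)@(19, 13): e=[0,0,44] → ·  [on edge]
    (4,7)@(9, 15): e=[32,4,8] → █
    (5,7)@(11, 15): e=[28,-2,18] → ·
    (6,7)@(13, 15): e=[24,-8,28] → ·
    (7,7)@(15, 15): e=[20,-14,38] → ·
  covered (5 px):
    · · · · · · · · · ·
    · · · · · · · · · ·
    · · · · · · · · · ·
    · · · · · · · · · ·
    · · · · · · · · · ·
    · · · · · · · · · ·
    · · · · · █ █ █ █ ·
    · · · · █ · · · · ·
    · · · · · · · · · ·

Result: 17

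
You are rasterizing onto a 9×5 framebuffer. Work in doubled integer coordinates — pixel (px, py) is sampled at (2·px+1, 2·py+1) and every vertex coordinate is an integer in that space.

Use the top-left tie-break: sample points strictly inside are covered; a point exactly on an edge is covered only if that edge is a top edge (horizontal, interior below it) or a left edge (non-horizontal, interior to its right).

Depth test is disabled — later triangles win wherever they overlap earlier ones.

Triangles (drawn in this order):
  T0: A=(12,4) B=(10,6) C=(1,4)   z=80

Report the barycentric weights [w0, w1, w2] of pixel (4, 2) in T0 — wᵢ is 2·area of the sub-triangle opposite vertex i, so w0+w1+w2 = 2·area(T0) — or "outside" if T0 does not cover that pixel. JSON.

T0:
  2·area = 22
  edge (12, 4)→(10, 6): d=(-2,2) right/bottom  bias=-1
  edge (10, 6)→(1, 4): d=(-9,-2) top-left  bias=+0
  edge (1, 4)→(12, 4): d=(11,0) top-left  bias=+0
    (7,0)@(15, 1): e=[0,55,-33] → ·  [on edge]
    (6,1)@(13, 3): e=[0,33,-11] → ·  [on edge]
    (3,2)@(7, 5): e=[8,3,11] → #
    (4,2)@(9, 5): e=[4,7,11] → #
    (5,2)@(11, 5): e=[0,11,11] → ·  [on edge]
    (3,3)@(7, 7): e=[4,-15,33] → ·
    (4,3)@(9, 7): e=[0,-11,33] → ·  [on edge]
    (3,4)@(7, 9): e=[0,-33,55] → ·  [on edge]
  covered (2 px):
    · · · · · · · · ·
    · · · · · · · · ·
    · · · # # · · · ·
    · · · · · · · · ·
    · · · · · · · · ·

Answer: [7,11,4]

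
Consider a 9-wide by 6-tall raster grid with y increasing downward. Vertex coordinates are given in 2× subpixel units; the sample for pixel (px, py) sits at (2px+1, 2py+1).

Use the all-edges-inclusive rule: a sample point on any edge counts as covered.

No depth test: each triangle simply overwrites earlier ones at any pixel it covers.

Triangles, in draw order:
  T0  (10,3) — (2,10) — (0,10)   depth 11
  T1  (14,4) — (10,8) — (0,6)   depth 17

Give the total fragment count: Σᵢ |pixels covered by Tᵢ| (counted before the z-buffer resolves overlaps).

T0:
  2·area = 14
  edge (10, 3)→(2, 10): d=(-8,7) inclusive
  edge (2, 10)→(0, 10): d=(-2,0) inclusive
  edge (0, 10)→(10, 3): d=(10,-7) inclusive
    (2,3)@(5, 7): e=[3,6,5] → X
    (3,3)@(7, 7): e=[-11,6,19] → .
    (1,4)@(3, 9): e=[1,2,11] → X
    (2,4)@(5, 9): e=[-13,2,25] → .
    (1,5)@(3, 11): e=[-15,-2,31] → .
  covered (2 px):
    . . . . . . . . .
    . . . . . . . . .
    . . . . . . . . .
    . . X . . . . . .
    . X . . . . . . .
    . . . . . . . . .
T1:
  2·area = 48
  edge (14, 4)→(10, 8): d=(-4,4) inclusive
  edge (10, 8)→(0, 6): d=(-10,-2) inclusive
  edge (0, 6)→(14, 4): d=(14,-2) inclusive
    (8,0)@(17, 1): e=[0,84,-36] → .  [on edge]
    (7,1)@(15, 3): e=[0,60,-12] → .  [on edge]
    (3,2)@(7, 5): e=[24,24,0] → X  [on edge]
    (4,2)@(9, 5): e=[16,28,4] → X
    (5,2)@(11, 5): e=[8,32,8] → X
    (6,2)@(13, 5): e=[0,36,12] → X  [on edge]
    (7,2)@(15, 5): e=[-8,40,16] → .
    (2,3)@(5, 7): e=[24,0,24] → X  [on edge]
    (5,3)@(11, 7): e=[0,12,36] → X  [on edge]
    (6,3)@(13, 7): e=[-8,16,40] → .
    (2,4)@(5, 9): e=[16,-20,52] → .
    (3,4)@(7, 9): e=[8,-16,56] → .
    (4,4)@(9, 9): e=[0,-12,60] → .  [on edge]
    (7,4)@(15, 9): e=[-24,0,72] → .  [on edge]
    (3,5)@(7, 11): e=[0,-36,84] → .  [on edge]
  covered (8 px):
    . . . . . . . . .
    . . . . . . . . .
    . . . X X X X . .
    . . X X X X . . .
    . . . . . . . . .
    . . . . . . . . .

Final: 10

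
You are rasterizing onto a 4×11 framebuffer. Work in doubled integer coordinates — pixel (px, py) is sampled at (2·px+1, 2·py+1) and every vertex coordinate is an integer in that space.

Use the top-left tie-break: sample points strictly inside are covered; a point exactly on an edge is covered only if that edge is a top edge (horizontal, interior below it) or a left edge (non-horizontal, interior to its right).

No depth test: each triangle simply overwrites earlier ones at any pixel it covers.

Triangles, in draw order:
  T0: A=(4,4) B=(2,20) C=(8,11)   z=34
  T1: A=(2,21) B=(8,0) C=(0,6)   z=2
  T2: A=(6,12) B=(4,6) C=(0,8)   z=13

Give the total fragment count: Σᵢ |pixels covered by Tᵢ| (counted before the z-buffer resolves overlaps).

T0:
  2·area = 78  (B↔C swapped to make it positive)
  edge (4, 4)→(8, 11): d=(4,7) right/bottom  bias=-1
  edge (8, 11)→(2, 20): d=(-6,9) right/bottom  bias=-1
  edge (2, 20)→(4, 4): d=(2,-16) top-left  bias=+0
    (2,3)@(5, 7): e=[5,51,22] → X
    (3,3)@(7, 7): e=[-9,33,54] → .
    (2,4)@(5, 9): e=[13,39,26] → X
    (3,4)@(7, 9): e=[-1,21,58] → .
    (2,5)@(5, 11): e=[21,27,30] → X
    (3,5)@(7, 11): e=[7,9,62] → X
    (1,6)@(3, 13): e=[43,33,2] → X
    (3,6)@(7, 13): e=[15,-3,66] → .
    (1,7)@(3, 15): e=[51,21,6] → X
    (3,7)@(7, 15): e=[23,-15,70] → .
    (1,8)@(3, 17): e=[59,9,10] → X
    (2,8)@(5, 17): e=[45,-9,42] → .
  covered (9 px):
    . . . .
    . . . .
    . . . .
    . . X .
    . . X .
    . . X X
    . X X .
    . X X .
    . X . .
    . . . .
    . . . .
T1:
  2·area = 132  (B↔C swapped to make it positive)
  edge (2, 21)→(0, 6): d=(-2,-15) top-left  bias=+0
  edge (0, 6)→(8, 0): d=(8,-6) top-left  bias=+0
  edge (8, 0)→(2, 21): d=(-6,21) right/bottom  bias=-1
    (3,0)@(7, 1): e=[115,2,15] → X
    (2,1)@(5, 3): e=[81,6,45] → X
    (1,2)@(3, 5): e=[47,10,75] → X
    (3,2)@(7, 5): e=[107,34,-9] → .
    (0,3)@(1, 7): e=[13,14,105] → X
    (3,3)@(7, 7): e=[103,50,-21] → .
    (0,4)@(1, 9): e=[9,30,93] → X
    (3,4)@(7, 9): e=[99,66,-33] → .
    (0,5)@(1, 11): e=[5,46,81] → X
    (2,5)@(5, 11): e=[65,70,-3] → .
    (0,6)@(1, 13): e=[1,62,69] → X
    (2,6)@(5, 13): e=[61,86,-15] → .
  covered (17 px):
    . . . X
    . . X X
    . X X .
    X X X .
    X X X .
    X X . .
    X X . .
    . X . .
    . X . .
    . . . .
    . . . .
T2:
  2·area = 28  (B↔C swapped to make it positive)
  edge (6, 12)→(0, 8): d=(-6,-4) top-left  bias=+0
  edge (0, 8)→(4, 6): d=(4,-2) top-left  bias=+0
  edge (4, 6)→(6, 12): d=(2,6) right/bottom  bias=-1
    (1,1)@(3, 3): e=[42,-14,0] → .  [on edge]
    (1,3)@(3, 7): e=[18,2,8] → X
    (2,3)@(5, 7): e=[26,6,-4] → .
    (1,4)@(3, 9): e=[6,10,12] → X
    (2,4)@(5, 9): e=[14,14,0] → .  [on edge]
    (1,5)@(3, 11): e=[-6,18,16] → .
    (2,5)@(5, 11): e=[2,22,4] → X
    (3,5)@(7, 11): e=[10,26,-8] → .
    (2,6)@(5, 13): e=[-10,30,8] → .
    (3,7)@(7, 15): e=[-14,42,0] → .  [on edge]
  covered (3 px):
    . . . .
    . . . .
    . . . .
    . X . .
    . X . .
    . . X .
    . . . .
    . . . .
    . . . .
    . . . .
    . . . .

Answer: 29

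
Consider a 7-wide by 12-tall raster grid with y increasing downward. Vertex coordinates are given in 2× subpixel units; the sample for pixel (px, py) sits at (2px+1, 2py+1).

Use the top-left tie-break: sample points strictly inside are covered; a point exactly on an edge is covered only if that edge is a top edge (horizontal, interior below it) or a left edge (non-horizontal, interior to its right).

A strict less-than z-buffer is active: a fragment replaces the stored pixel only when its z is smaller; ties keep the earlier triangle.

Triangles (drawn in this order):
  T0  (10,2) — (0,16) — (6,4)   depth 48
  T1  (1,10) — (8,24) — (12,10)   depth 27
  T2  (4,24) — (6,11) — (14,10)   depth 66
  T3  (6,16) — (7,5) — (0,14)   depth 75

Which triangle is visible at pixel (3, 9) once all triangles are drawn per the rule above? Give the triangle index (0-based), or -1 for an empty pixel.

T0:
  2·area = 36
  edge (10, 2)→(0, 16): d=(-10,14) right/bottom  bias=-1
  edge (0, 16)→(6, 4): d=(6,-12) top-left  bias=+0
  edge (6, 4)→(10, 2): d=(4,-2) top-left  bias=+0
    (4,1)@(9, 3): e=[4,30,2] → █
    (5,1)@(11, 3): e=[-24,54,6] → ·
    (3,2)@(7, 5): e=[12,18,6] → █
    (4,2)@(9, 5): e=[-16,42,10] → ·
    (2,3)@(5, 7): e=[20,6,10] → █
    (3,3)@(7, 7): e=[-8,30,14] → ·
    (2,4)@(5, 9): e=[0,18,18] → ·  [on edge]
    (1,5)@(3, 11): e=[8,6,22] → █
    (2,5)@(5, 11): e=[-20,30,26] → ·
    (1,6)@(3, 13): e=[-12,18,30] → ·
  covered (4 px):
    · · · · · · ·
    · · · · █ · ·
    · · · █ · · ·
    · · █ · · · ·
    · · · · · · ·
    · █ · · · · ·
    · · · · · · ·
    · · · · · · ·
    · · · · · · ·
    · · · · · · ·
    · · · · · · ·
    · · · · · · ·
T1:
  2·area = 154  (B↔C swapped to make it positive)
  edge (1, 10)→(12, 10): d=(11,0) top-left  bias=+0
  edge (12, 10)→(8, 24): d=(-4,14) right/bottom  bias=-1
  edge (8, 24)→(1, 10): d=(-7,-14) top-left  bias=+0
    (1,5)@(3, 11): e=[11,122,21] → █
    (2,5)@(5, 11): e=[11,94,49] → █
    (3,5)@(7, 11): e=[11,66,77] → █
    (4,5)@(9, 11): e=[11,38,105] → █
    (5,5)@(11, 11): e=[11,10,133] → █
    (6,5)@(13, 11): e=[11,-18,161] → ·
    (1,6)@(3, 13): e=[33,114,7] → █
    (6,6)@(13, 13): e=[33,-26,147] → ·
    (1,7)@(3, 15): e=[55,106,-7] → ·
    (2,7)@(5, 15): e=[55,78,21] → █
    (5,7)@(11, 15): e=[55,-6,105] → ·
    (2,8)@(5, 17): e=[77,70,7] → █
  covered (19 px):
    · · · · · · ·
    · · · · · · ·
    · · · · · · ·
    · · · · · · ·
    · · · · · · ·
    · █ █ █ █ █ ·
    · █ █ █ █ █ ·
    · · █ █ █ · ·
    · · █ █ █ · ·
    · · · █ █ · ·
    · · · █ · · ·
    · · · · · · ·
T2:
  2·area = 102
  edge (4, 24)→(6, 11): d=(2,-13) top-left  bias=+0
  edge (6, 11)→(14, 10): d=(8,-1) top-left  bias=+0
  edge (14, 10)→(4, 24): d=(-10,14) right/bottom  bias=-1
    (3,5)@(7, 11): e=[13,1,88] → █
    (4,5)@(9, 11): e=[39,3,60] → █
    (5,5)@(11, 11): e=[65,5,32] → █
    (6,5)@(13, 11): e=[91,7,4] → █
    (3,6)@(7, 13): e=[17,17,68] → █
    (6,6)@(13, 13): e=[95,23,-16] → ·
    (3,7)@(7, 15): e=[21,33,48] → █
    (5,7)@(11, 15): e=[73,37,-8] → ·
    (3,8)@(7, 17): e=[25,49,28] → █
    (4,8)@(9, 17): e=[51,51,0] → ·  [on edge]
    (2,9)@(5, 19): e=[3,63,36] → █
    (4,9)@(9, 19): e=[55,67,-20] → ·
  covered (13 px):
    · · · · · · ·
    · · · · · · ·
    · · · · · · ·
    · · · · · · ·
    · · · · · · ·
    · · · █ █ █ █
    · · · █ █ █ ·
    · · · █ █ · ·
    · · · █ · · ·
    · · █ █ · · ·
    · · █ · · · ·
    · · · · · · ·
T3:
  2·area = 68  (B↔C swapped to make it positive)
  edge (6, 16)→(0, 14): d=(-6,-2) top-left  bias=+0
  edge (0, 14)→(7, 5): d=(7,-9) top-left  bias=+0
  edge (7, 5)→(6, 16): d=(-1,11) right/bottom  bias=-1
    (3,2)@(7, 5): e=[68,0,0] → ·  [on edge]
    (2,4)@(5, 9): e=[40,10,18] → █
    (3,4)@(7, 9): e=[44,28,-4] → ·
    (1,5)@(3, 11): e=[24,6,38] → █
    (3,5)@(7, 11): e=[32,42,-6] → ·
    (0,6)@(1, 13): e=[8,2,58] → █
    (3,6)@(7, 13): e=[20,56,-8] → ·
    (0,7)@(1, 15): e=[-4,16,56] → ·
    (1,7)@(3, 15): e=[0,34,34] → █  [on edge]
    (3,7)@(7, 15): e=[8,70,-10] → ·
    (1,8)@(3, 17): e=[-12,48,32] → ·
    (2,8)@(5, 17): e=[-8,66,10] → ·
    (4,8)@(9, 17): e=[0,102,-34] → ·  [on edge]
  covered (8 px):
    · · · · · · ·
    · · · · · · ·
    · · · · · · ·
    · · · · · · ·
    · · █ · · · ·
    · █ █ · · · ·
    █ █ █ · · · ·
    · █ █ · · · ·
    · · · · · · ·
    · · · · · · ·
    · · · · · · ·
    · · · · · · ·

Z-buffer (winner per pixel, '.' = empty):
  . . . . . . .
  . . . . 0 . .
  . . . 0 . . .
  . . 0 . . . .
  . . 3 . . . .
  . 1 1 1 1 1 2
  3 1 1 1 1 1 .
  . 3 1 1 1 . .
  . . 1 1 1 . .
  . . 2 1 1 . .
  . . 2 1 . . .
  . . . . . . .

Answer: 1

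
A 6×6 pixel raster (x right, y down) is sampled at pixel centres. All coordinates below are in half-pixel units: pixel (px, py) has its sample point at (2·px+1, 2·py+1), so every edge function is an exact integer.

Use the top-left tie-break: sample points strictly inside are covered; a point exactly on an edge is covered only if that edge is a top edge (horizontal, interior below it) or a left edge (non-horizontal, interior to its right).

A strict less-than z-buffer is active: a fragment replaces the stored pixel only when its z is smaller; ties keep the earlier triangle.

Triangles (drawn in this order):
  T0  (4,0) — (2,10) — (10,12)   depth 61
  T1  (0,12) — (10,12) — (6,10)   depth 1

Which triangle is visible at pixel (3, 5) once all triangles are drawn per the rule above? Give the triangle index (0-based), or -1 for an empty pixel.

T0:
  2·area = 84  (B↔C swapped to make it positive)
  edge (4, 0)→(10, 12): d=(6,12) right/bottom  bias=-1
  edge (10, 12)→(2, 10): d=(-8,-2) top-left  bias=+0
  edge (2, 10)→(4, 0): d=(2,-10) top-left  bias=+0
    (2,1)@(5, 3): e=[6,62,16] → █
    (3,1)@(7, 3): e=[-18,66,36] → ·
    (1,2)@(3, 5): e=[42,42,0] → █  [on edge]
    (3,2)@(7, 5): e=[-6,50,40] → ·
    (1,3)@(3, 7): e=[54,26,4] → █
    (3,3)@(7, 7): e=[6,34,44] → █
    (4,3)@(9, 7): e=[-18,38,64] → ·
    (1,4)@(3, 9): e=[66,10,8] → █
    (4,4)@(9, 9): e=[-6,22,68] → ·
    (1,5)@(3, 11): e=[78,-6,12] → ·
    (2,5)@(5, 11): e=[54,-2,32] → ·
    (3,5)@(7, 11): e=[30,2,52] → █
  covered (11 px):
    · · · · · ·
    · · █ · · ·
    · █ █ · · ·
    · █ █ █ · ·
    · █ █ █ · ·
    · · · █ █ ·
T1:
  2·area = 20  (B↔C swapped to make it positive)
  edge (0, 12)→(6, 10): d=(6,-2) top-left  bias=+0
  edge (6, 10)→(10, 12): d=(4,2) right/bottom  bias=-1
  edge (10, 12)→(0, 12): d=(-10,0) right/bottom  bias=-1
    (4,4)@(9, 9): e=[0,-10,30] → ·  [on edge]
    (1,5)@(3, 11): e=[0,10,10] → █  [on edge]
    (2,5)@(5, 11): e=[4,6,10] → █
    (3,5)@(7, 11): e=[8,2,10] → █
    (4,5)@(9, 11): e=[12,-2,10] → ·
  covered (3 px):
    · · · · · ·
    · · · · · ·
    · · · · · ·
    · · · · · ·
    · · · · · ·
    · █ █ █ · ·

Z-buffer (winner per pixel, '.' = empty):
  . . . . . .
  . . 0 . . .
  . 0 0 . . .
  . 0 0 0 . .
  . 0 0 0 . .
  . 1 1 1 0 .

Result: 1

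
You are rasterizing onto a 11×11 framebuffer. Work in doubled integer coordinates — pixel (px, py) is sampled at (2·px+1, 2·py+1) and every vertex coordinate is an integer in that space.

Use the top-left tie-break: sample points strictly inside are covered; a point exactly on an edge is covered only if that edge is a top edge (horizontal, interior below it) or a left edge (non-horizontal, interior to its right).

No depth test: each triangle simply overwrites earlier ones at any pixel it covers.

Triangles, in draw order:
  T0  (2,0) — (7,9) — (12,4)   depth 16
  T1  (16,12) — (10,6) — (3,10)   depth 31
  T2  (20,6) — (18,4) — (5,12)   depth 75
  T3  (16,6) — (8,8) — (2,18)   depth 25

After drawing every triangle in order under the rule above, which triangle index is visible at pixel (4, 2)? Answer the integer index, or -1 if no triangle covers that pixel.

T0:
  2·area = 70  (B↔C swapped to make it positive)
  edge (2, 0)→(12, 4): d=(10,4) right/bottom  bias=-1
  edge (12, 4)→(7, 9): d=(-5,5) right/bottom  bias=-1
  edge (7, 9)→(2, 0): d=(-5,-9) top-left  bias=+0
    (1,0)@(3, 1): e=[6,60,4] → #
    (2,0)@(5, 1): e=[-2,50,22] → ·
    (7,0)@(15, 1): e=[-42,0,112] → ·  [on edge]
    (1,1)@(3, 3): e=[26,50,-6] → ·
    (2,1)@(5, 3): e=[18,40,12] → #
    (3,1)@(7, 3): e=[10,30,30] → #
    (4,1)@(9, 3): e=[2,20,48] → #
    (5,1)@(11, 3): e=[-6,10,66] → ·
    (6,1)@(13, 3): e=[-14,0,84] → ·  [on edge]
    (2,2)@(5, 5): e=[38,30,2] → #
    (5,2)@(11, 5): e=[14,0,56] → ·  [on edge]
    (2,3)@(5, 7): e=[58,20,-8] → ·
    (4,3)@(9, 7): e=[42,0,28] → ·  [on edge]
    (3,4)@(7, 9): e=[70,0,0] → ·  [on edge]
    (2,5)@(5, 11): e=[98,0,-28] → ·  [on edge]
    (1,6)@(3, 13): e=[126,0,-56] → ·  [on edge]
    (0,7)@(1, 15): e=[154,0,-84] → ·  [on edge]
  covered (8 px):
    · # · · · · · · · · ·
    · · # # # · · · · · ·
    · · # # # · · · · · ·
    · · · # · · · · · · ·
    · · · · · · · · · · ·
    · · · · · · · · · · ·
    · · · · · · · · · · ·
    · · · · · · · · · · ·
    · · · · · · · · · · ·
    · · · · · · · · · · ·
    · · · · · · · · · · ·
T1:
  2·area = 66  (B↔C swapped to make it positive)
  edge (16, 12)→(3, 10): d=(-13,-2) top-left  bias=+0
  edge (3, 10)→(10, 6): d=(7,-4) top-left  bias=+0
  edge (10, 6)→(16, 12): d=(6,6) right/bottom  bias=-1
    (2,0)@(5, 1): e=[121,-55,0] → ·  [on edge]
    (3,1)@(7, 3): e=[99,-33,0] → ·  [on edge]
    (4,2)@(9, 5): e=[77,-11,0] → ·  [on edge]
    (4,3)@(9, 7): e=[51,3,12] → #
    (5,3)@(11, 7): e=[55,11,0] → ·  [on edge]
    (2,4)@(5, 9): e=[17,1,48] → #
    (3,4)@(7, 9): e=[21,9,36] → #
    (5,4)@(11, 9): e=[29,25,12] → #
    (6,4)@(13, 9): e=[33,33,0] → ·  [on edge]
    (2,5)@(5, 11): e=[-9,15,60] → ·
    (3,5)@(7, 11): e=[-5,23,48] → ·
    (4,5)@(9, 11): e=[-1,31,36] → ·
    (7,5)@(15, 11): e=[11,55,0] → ·  [on edge]
    (8,6)@(17, 13): e=[-11,77,0] → ·  [on edge]
    (9,7)@(19, 15): e=[-33,99,0] → ·  [on edge]
    (10,8)@(21, 17): e=[-55,121,0] → ·  [on edge]
  covered (7 px):
    · · · · · · · · · · ·
    · · · · · · · · · · ·
    · · · · · · · · · · ·
    · · · · # · · · · · ·
    · · # # # # · · · · ·
    · · · · · # # · · · ·
    · · · · · · · · · · ·
    · · · · · · · · · · ·
    · · · · · · · · · · ·
    · · · · · · · · · · ·
    · · · · · · · · · · ·
T2:
  2·area = 42  (B↔C swapped to make it positive)
  edge (20, 6)→(5, 12): d=(-15,6) right/bottom  bias=-1
  edge (5, 12)→(18, 4): d=(13,-8) top-left  bias=+0
  edge (18, 4)→(20, 6): d=(2,2) right/bottom  bias=-1
    (7,0)@(15, 1): e=[105,-63,0] → ·  [on edge]
    (8,1)@(17, 3): e=[63,-21,0] → ·  [on edge]
    (8,2)@(17, 5): e=[33,5,4] → #
    (9,2)@(19, 5): e=[21,21,0] → ·  [on edge]
    (7,3)@(15, 7): e=[15,15,12] → #
    (9,3)@(19, 7): e=[-9,47,4] → ·
    (10,3)@(21, 7): e=[-21,63,0] → ·  [on edge]
    (5,4)@(11, 9): e=[9,9,24] → #
    (6,4)@(13, 9): e=[-3,25,20] → ·
    (7,4)@(15, 9): e=[-15,41,16] → ·
    (8,4)@(17, 9): e=[-27,57,12] → ·
    (3,5)@(7, 11): e=[3,3,36] → #
  covered (5 px):
    · · · · · · · · · · ·
    · · · · · · · · · · ·
    · · · · · · · · # · ·
    · · · · · · · # # · ·
    · · · · · # · · · · ·
    · · · # · · · · · · ·
    · · · · · · · · · · ·
    · · · · · · · · · · ·
    · · · · · · · · · · ·
    · · · · · · · · · · ·
    · · · · · · · · · · ·
T3:
  2·area = 68  (B↔C swapped to make it positive)
  edge (16, 6)→(2, 18): d=(-14,12) right/bottom  bias=-1
  edge (2, 18)→(8, 8): d=(6,-10) top-left  bias=+0
  edge (8, 8)→(16, 6): d=(8,-2) top-left  bias=+0
    (5,1)@(11, 3): e=[102,0,-34] → ·  [on edge]
    (6,3)@(13, 7): e=[22,44,2] → #
    (7,3)@(15, 7): e=[-2,64,6] → ·
    (4,4)@(9, 9): e=[42,16,10] → #
    (5,4)@(11, 9): e=[18,36,14] → #
    (6,4)@(13, 9): e=[-6,56,18] → ·
    (3,5)@(7, 11): e=[38,8,22] → #
    (5,5)@(11, 11): e=[-10,48,30] → ·
    (2,6)@(5, 13): e=[34,0,34] → #  [on edge]
    (4,6)@(9, 13): e=[-14,40,42] → ·
    (2,7)@(5, 15): e=[6,12,50] → #
    (3,7)@(7, 15): e=[-18,32,54] → ·
  covered (9 px):
    · · · · · · · · · · ·
    · · · · · · · · · · ·
    · · · · · · · · · · ·
    · · · · · · # · · · ·
    · · · · # # · · · · ·
    · · · # # · · · · · ·
    · · # # · · · · · · ·
    · · # · · · · · · · ·
    · # · · · · · · · · ·
    · · · · · · · · · · ·
    · · · · · · · · · · ·

Z-buffer (winner per pixel, '.' = empty):
  . 0 . . . . . . . . .
  . . 0 0 0 . . . . . .
  . . 0 0 0 . . . 2 . .
  . . . 0 1 . 3 2 2 . .
  . . 1 1 3 3 . . . . .
  . . . 3 3 1 1 . . . .
  . . 3 3 . . . . . . .
  . . 3 . . . . . . . .
  . 3 . . . . . . . . .
  . . . . . . . . . . .
  . . . . . . . . . . .

Final: 0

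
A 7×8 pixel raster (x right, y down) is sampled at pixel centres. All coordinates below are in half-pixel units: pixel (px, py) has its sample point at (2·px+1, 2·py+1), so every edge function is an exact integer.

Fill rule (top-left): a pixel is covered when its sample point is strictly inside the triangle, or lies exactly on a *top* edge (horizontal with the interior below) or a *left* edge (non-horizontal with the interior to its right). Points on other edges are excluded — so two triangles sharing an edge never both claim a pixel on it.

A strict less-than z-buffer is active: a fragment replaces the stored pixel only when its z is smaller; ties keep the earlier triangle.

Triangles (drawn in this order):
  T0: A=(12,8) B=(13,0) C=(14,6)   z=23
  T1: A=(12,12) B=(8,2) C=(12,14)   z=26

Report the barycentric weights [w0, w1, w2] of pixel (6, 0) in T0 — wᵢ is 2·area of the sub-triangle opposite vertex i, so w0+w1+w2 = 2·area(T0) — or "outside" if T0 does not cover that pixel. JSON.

T0:
  2·area = 14
  edge (12, 8)→(13, 0): d=(1,-8) top-left  bias=+0
  edge (13, 0)→(14, 6): d=(1,6) right/bottom  bias=-1
  edge (14, 6)→(12, 8): d=(-2,2) right/bottom  bias=-1
    (6,0)@(13, 1): e=[1,1,12] → X
    (6,1)@(13, 3): e=[3,3,8] → X
    (6,2)@(13, 5): e=[5,5,4] → X
    (6,3)@(13, 7): e=[7,7,0] → .  [on edge]
    (5,4)@(11, 9): e=[-7,21,0] → .  [on edge]
    (4,5)@(9, 11): e=[-21,35,0] → .  [on edge]
    (3,6)@(7, 13): e=[-35,49,0] → .  [on edge]
    (2,7)@(5, 15): e=[-49,63,0] → .  [on edge]
  covered (3 px):
    . . . . . . X
    . . . . . . X
    . . . . . . X
    . . . . . . .
    . . . . . . .
    . . . . . . .
    . . . . . . .
    . . . . . . .
T1:
  2·area = 8  (B↔C swapped to make it positive)
  edge (12, 12)→(12, 14): d=(0,2) right/bottom  bias=-1
  edge (12, 14)→(8, 2): d=(-4,-12) top-left  bias=+0
  edge (8, 2)→(12, 12): d=(4,10) right/bottom  bias=-1
    (4,2)@(9, 5): e=[6,0,2] → X  [on edge]
    (5,2)@(11, 5): e=[2,24,-18] → .
    (4,3)@(9, 7): e=[6,-8,10] → .
    (5,5)@(11, 11): e=[2,0,6] → X  [on edge]
    (6,5)@(13, 11): e=[-2,24,-14] → .
    (5,6)@(11, 13): e=[2,-8,14] → .
  covered (2 px):
    . . . . . . .
    . . . . . . .
    . . . . X . .
    . . . . . . .
    . . . . . . .
    . . . . . X .
    . . . . . . .
    . . . . . . .

Final: [1,12,1]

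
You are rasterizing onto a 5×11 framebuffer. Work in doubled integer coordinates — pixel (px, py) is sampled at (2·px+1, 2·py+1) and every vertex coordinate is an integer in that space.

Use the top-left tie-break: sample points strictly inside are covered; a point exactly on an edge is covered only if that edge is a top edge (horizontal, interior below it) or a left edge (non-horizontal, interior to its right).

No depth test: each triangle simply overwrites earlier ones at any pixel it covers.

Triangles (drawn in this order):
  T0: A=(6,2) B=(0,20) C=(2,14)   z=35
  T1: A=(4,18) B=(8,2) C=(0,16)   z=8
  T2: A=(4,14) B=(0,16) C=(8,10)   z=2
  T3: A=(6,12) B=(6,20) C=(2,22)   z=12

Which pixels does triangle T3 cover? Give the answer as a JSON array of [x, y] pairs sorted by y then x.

T0:
  degenerate (2·area = 0) — covers nothing
T1:
  2·area = 72  (B↔C swapped to make it positive)
  edge (4, 18)→(0, 16): d=(-4,-2) top-left  bias=+0
  edge (0, 16)→(8, 2): d=(8,-14) top-left  bias=+0
  edge (8, 2)→(4, 18): d=(-4,16) right/bottom  bias=-1
    (3,2)@(7, 5): e=[58,10,4] → █
    (4,2)@(9, 5): e=[62,38,-28] → ·
    (3,3)@(7, 7): e=[50,26,-4] → ·
    (2,4)@(5, 9): e=[38,14,20] → █
    (3,4)@(7, 9): e=[42,42,-12] → ·
    (1,5)@(3, 11): e=[26,2,44] → █
    (3,5)@(7, 11): e=[34,58,-20] → ·
    (1,6)@(3, 13): e=[18,18,36] → █
    (3,6)@(7, 13): e=[26,74,-28] → ·
    (0,7)@(1, 15): e=[6,6,60] → █
    (2,7)@(5, 15): e=[14,62,-4] → ·
    (0,8)@(1, 17): e=[-2,22,52] → ·
  covered (9 px):
    · · · · ·
    · · · · ·
    · · · █ ·
    · · · · ·
    · · █ · ·
    · █ █ · ·
    · █ █ · ·
    █ █ · · ·
    · █ · · ·
    · · · · ·
    · · · · ·
T2:
  2·area = 8
  edge (4, 14)→(0, 16): d=(-4,2) right/bottom  bias=-1
  edge (0, 16)→(8, 10): d=(8,-6) top-left  bias=+0
  edge (8, 10)→(4, 14): d=(-4,4) right/bottom  bias=-1
    (4,4)@(9, 9): e=[10,-2,0] → ·  [on edge]
    (3,5)@(7, 11): e=[6,2,0] → ·  [on edge]
    (2,6)@(5, 13): e=[2,6,0] → ·  [on edge]
    (1,7)@(3, 15): e=[-2,10,0] → ·  [on edge]
    (0,8)@(1, 17): e=[-6,14,0] → ·  [on edge]
  covered (0 px):
    · · · · ·
    · · · · ·
    · · · · ·
    · · · · ·
    · · · · ·
    · · · · ·
    · · · · ·
    · · · · ·
    · · · · ·
    · · · · ·
    · · · · ·
T3:
  2·area = 32
  edge (6, 12)→(6, 20): d=(0,8) right/bottom  bias=-1
  edge (6, 20)→(2, 22): d=(-4,2) right/bottom  bias=-1
  edge (2, 22)→(6, 12): d=(4,-10) top-left  bias=+0
    (2,7)@(5, 15): e=[8,22,2] → █
    (3,7)@(7, 15): e=[-8,18,22] → ·
    (2,8)@(5, 17): e=[8,14,10] → █
    (3,8)@(7, 17): e=[-8,10,30] → ·
    (2,9)@(5, 19): e=[8,6,18] → █
    (3,9)@(7, 19): e=[-8,2,38] → ·
    (1,10)@(3, 21): e=[24,2,6] → █
    (2,10)@(5, 21): e=[8,-2,26] → ·
  covered (4 px):
    · · · · ·
    · · · · ·
    · · · · ·
    · · · · ·
    · · · · ·
    · · · · ·
    · · · · ·
    · · █ · ·
    · · █ · ·
    · · █ · ·
    · █ · · ·

Result: [[2,7],[2,8],[2,9],[1,10]]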